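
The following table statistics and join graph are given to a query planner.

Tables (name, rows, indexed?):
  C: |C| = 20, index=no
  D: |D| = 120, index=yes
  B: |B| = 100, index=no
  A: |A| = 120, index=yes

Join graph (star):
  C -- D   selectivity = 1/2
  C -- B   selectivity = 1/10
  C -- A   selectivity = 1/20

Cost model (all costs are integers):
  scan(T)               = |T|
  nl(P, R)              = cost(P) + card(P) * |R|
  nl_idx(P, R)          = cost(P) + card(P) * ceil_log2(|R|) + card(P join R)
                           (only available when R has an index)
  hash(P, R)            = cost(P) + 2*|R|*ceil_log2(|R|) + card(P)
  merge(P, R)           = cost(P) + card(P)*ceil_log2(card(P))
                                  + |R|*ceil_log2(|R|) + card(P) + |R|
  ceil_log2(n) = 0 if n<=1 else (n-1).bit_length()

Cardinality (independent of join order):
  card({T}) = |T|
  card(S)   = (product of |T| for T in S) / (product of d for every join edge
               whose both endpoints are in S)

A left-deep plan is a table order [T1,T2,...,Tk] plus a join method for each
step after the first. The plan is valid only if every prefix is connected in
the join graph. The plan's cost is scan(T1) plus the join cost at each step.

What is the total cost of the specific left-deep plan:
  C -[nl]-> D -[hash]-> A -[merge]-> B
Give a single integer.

step 1: scan C: cost=20, card=20
step 2: join D via nl
    card(P join D) = 20*120/(2) = 1200
    cost = 20 + 20*120 = 2420
step 3: join A via hash
    card(P join A) = 1200*120/(20) = 7200
    cost = 2420 + 2*120*7 + 1200 = 5300
step 4: join B via merge
    card(P join B) = 7200*100/(10) = 72000
    cost = 5300 + 7200*13 + 100*7 + 7200 + 100 = 106900

106900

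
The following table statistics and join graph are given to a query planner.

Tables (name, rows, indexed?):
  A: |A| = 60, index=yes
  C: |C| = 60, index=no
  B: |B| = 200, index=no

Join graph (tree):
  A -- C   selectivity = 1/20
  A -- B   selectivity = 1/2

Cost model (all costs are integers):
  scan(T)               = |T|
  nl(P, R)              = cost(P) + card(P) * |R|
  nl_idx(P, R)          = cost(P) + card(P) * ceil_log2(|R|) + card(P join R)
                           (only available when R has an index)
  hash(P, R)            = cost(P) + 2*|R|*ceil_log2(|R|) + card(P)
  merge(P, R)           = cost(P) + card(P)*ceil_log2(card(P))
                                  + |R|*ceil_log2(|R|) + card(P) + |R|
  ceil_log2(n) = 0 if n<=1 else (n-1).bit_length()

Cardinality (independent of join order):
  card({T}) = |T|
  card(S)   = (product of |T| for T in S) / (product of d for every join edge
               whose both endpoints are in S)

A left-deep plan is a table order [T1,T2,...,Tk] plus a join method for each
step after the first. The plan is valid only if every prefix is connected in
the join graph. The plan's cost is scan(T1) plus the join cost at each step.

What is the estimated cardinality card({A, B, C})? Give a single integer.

Tables in S: A(60), B(200), C(60)
Edges inside S: A-C(d=20), A-B(d=2)
numerator = 60 * 200 * 60 = 720000
denominator = 20 * 2 = 40
card(S) = 720000 / 40 = 18000

18000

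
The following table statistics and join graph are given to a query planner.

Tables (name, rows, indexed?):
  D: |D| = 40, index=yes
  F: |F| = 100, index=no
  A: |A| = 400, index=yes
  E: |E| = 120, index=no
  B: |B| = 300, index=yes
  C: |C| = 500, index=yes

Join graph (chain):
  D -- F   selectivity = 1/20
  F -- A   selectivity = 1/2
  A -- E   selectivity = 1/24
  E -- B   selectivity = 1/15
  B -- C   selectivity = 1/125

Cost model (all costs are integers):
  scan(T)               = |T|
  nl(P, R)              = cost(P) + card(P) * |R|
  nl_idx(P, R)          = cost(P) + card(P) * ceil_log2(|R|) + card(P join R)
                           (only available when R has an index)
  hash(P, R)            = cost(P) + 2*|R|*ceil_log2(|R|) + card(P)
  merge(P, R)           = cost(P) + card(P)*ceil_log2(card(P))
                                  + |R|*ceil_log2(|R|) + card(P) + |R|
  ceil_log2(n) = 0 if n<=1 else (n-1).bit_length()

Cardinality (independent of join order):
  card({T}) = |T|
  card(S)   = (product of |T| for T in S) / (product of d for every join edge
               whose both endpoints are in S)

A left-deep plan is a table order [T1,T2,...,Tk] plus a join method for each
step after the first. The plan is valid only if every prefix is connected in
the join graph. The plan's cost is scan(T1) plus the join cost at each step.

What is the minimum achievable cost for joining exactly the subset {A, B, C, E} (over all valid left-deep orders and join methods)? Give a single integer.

23880

Selinger DP over subsets of {A,B,C,E}:
  {A}: scan cost=400, card=400
  {E}: scan cost=120, card=120
  {B}: scan cost=300, card=300
  {C}: scan cost=500, card=500
  {AE}: card=2000; try (E,hash)→2480, (A,nl_idx)→3200, (A,merge)→5080, (E,merge)→5360, (A,hash)→7440, (A,nl)→48120 …(+1); best=2480 via (E,hash)
  {BE}: card=2400; try (E,hash)→2280, (B,nl_idx)→3600, (B,merge)→4080, (E,merge)→4260, (B,hash)→5640, (B,nl)→36120 …(+1); best=2280 via (E,hash)
  {BC}: card=1200; try (C,nl_idx)→4200, (B,nl_idx)→6200, (B,hash)→6400, (C,merge)→8300, (B,merge)→8500, (C,hash)→9600 …(+2); best=4200 via (C,nl_idx)
  {ABE}: card=40000; try (B,hash)→9880, (A,hash)→11880, (B,merge)→29480, (A,merge)→37480, (B,nl_idx)→60480, (A,nl_idx)→63880 …(+2); best=9880 via (B,hash)
  {BCE}: card=9600; try (E,hash)→7080, (C,hash)→13680, (E,merge)→19560, (C,nl_idx)→33480, (C,merge)→38480, (E,nl)→148200 …(+1); best=7080 via (E,hash)
  {ABCE}: card=160000; try (A,hash)→23880, (C,hash)→58880, (A,merge)→155080, (A,nl_idx)→253480, (C,nl_idx)→529880, (C,merge)→694880 …(+2); best=23880 via (A,hash)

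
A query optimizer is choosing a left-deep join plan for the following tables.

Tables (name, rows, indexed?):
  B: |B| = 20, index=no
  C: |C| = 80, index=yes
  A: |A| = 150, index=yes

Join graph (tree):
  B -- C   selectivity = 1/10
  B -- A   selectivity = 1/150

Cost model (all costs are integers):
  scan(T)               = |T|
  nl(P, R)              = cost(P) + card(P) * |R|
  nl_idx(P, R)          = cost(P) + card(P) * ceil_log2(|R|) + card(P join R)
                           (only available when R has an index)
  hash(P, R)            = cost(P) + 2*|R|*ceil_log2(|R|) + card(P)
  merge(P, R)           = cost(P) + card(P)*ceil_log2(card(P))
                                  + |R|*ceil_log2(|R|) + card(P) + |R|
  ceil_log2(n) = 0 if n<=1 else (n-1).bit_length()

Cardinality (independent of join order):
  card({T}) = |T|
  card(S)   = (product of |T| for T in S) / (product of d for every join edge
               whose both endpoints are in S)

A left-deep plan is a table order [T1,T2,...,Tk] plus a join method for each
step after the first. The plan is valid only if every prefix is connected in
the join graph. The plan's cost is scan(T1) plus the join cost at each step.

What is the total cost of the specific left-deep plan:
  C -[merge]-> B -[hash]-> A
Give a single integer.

3400

step 1: scan C: cost=80, card=80
step 2: join B via merge
    card(P join B) = 80*20/(10) = 160
    cost = 80 + 80*7 + 20*5 + 80 + 20 = 840
step 3: join A via hash
    card(P join A) = 160*150/(150) = 160
    cost = 840 + 2*150*8 + 160 = 3400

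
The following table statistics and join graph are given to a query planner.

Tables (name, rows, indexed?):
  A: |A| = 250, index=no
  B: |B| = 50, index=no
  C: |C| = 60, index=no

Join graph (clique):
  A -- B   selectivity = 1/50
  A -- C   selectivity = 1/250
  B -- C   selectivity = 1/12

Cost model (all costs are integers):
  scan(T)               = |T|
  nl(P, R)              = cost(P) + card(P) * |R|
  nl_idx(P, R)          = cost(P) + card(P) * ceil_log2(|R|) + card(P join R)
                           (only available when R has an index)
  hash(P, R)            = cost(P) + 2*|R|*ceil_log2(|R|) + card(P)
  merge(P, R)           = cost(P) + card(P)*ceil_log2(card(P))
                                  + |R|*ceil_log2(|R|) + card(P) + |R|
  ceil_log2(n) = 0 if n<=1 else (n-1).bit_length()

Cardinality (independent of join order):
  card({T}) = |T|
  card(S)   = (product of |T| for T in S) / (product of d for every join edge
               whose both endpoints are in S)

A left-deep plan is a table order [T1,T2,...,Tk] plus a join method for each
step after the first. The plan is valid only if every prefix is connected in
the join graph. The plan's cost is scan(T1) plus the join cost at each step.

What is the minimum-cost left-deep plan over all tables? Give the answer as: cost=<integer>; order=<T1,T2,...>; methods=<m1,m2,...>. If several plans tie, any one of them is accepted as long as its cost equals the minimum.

cost=1880; order=A,C,B; methods=hash,hash

Selinger DP (subsets sized 1..n):
  {A}: scan cost=250, card=250
  {B}: scan cost=50, card=50
  {C}: scan cost=60, card=60
  {AB}: card=250; try (B,hash)→1100, (A,merge)→2650, (B,merge)→2850, (A,hash)→4100, (A,nl)→12550, (B,nl)→12750; best=1100 via (B,hash)
  {AC}: card=60; try (C,hash)→1220, (A,merge)→2730, (C,merge)→2920, (A,hash)→4120, (A,nl)→15060, (C,nl)→15250; best=1220 via (C,hash)
  {BC}: card=250; try (B,hash)→720, (C,hash)→820, (C,merge)→820, (B,merge)→830, (C,nl)→3050, (B,nl)→3060; best=720 via (B,hash)
  {ABC}: card=5; try (B,hash)→1880, (B,merge)→1990, (C,hash)→2070, (C,merge)→3770, (B,nl)→4220, (A,hash)→4970 …(+3); best=1880 via (B,hash)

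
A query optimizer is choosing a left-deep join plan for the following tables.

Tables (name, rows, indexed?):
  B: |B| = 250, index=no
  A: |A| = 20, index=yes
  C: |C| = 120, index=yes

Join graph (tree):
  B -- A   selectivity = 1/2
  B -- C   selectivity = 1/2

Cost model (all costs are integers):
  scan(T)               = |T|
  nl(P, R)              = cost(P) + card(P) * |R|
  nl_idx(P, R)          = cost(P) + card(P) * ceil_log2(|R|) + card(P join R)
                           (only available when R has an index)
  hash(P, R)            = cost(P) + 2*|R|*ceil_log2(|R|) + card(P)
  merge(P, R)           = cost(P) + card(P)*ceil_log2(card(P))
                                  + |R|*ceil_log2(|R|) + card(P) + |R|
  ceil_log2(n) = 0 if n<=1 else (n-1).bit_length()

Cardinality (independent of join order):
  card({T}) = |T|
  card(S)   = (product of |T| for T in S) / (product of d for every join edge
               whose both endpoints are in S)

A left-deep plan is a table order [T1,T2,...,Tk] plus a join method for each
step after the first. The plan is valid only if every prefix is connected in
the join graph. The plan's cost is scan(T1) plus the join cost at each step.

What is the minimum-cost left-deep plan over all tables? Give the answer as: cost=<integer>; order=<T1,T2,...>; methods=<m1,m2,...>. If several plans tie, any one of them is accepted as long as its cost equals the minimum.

cost=4880; order=B,A,C; methods=hash,hash

Selinger DP (subsets sized 1..n):
  {B}: scan cost=250, card=250
  {A}: scan cost=20, card=20
  {C}: scan cost=120, card=120
  {AB}: card=2500; try (A,hash)→700, (B,merge)→2390, (A,merge)→2620, (A,nl_idx)→4000, (B,hash)→4040, (B,nl)→5020 …(+1); best=700 via (A,hash)
  {BC}: card=15000; try (C,hash)→2180, (B,merge)→3330, (C,merge)→3460, (B,hash)→4240, (C,nl_idx)→17000, (B,nl)→30120 …(+1); best=2180 via (C,hash)
  {ABC}: card=150000; try (C,hash)→4880, (A,hash)→17380, (C,merge)→34160, (C,nl_idx)→168200, (A,nl_idx)→227180, (A,merge)→227300 …(+2); best=4880 via (C,hash)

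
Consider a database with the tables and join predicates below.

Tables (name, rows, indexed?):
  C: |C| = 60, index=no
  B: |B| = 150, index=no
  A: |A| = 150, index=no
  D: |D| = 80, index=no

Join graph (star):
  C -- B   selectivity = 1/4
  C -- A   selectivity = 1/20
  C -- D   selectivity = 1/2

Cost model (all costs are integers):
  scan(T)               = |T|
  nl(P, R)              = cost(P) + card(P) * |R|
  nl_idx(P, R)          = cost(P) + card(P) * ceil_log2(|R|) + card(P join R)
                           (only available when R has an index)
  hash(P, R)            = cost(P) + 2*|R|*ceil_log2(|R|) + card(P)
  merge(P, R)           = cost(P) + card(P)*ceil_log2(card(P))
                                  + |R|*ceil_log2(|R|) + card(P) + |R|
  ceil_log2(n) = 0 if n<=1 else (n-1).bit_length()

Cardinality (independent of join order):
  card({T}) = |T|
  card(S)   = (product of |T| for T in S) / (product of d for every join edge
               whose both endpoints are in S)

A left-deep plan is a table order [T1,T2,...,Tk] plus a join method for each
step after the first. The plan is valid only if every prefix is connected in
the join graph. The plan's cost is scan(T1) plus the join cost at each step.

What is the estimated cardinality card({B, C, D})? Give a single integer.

Tables in S: B(150), C(60), D(80)
Edges inside S: C-B(d=4), C-D(d=2)
numerator = 150 * 60 * 80 = 720000
denominator = 4 * 2 = 8
card(S) = 720000 / 8 = 90000

90000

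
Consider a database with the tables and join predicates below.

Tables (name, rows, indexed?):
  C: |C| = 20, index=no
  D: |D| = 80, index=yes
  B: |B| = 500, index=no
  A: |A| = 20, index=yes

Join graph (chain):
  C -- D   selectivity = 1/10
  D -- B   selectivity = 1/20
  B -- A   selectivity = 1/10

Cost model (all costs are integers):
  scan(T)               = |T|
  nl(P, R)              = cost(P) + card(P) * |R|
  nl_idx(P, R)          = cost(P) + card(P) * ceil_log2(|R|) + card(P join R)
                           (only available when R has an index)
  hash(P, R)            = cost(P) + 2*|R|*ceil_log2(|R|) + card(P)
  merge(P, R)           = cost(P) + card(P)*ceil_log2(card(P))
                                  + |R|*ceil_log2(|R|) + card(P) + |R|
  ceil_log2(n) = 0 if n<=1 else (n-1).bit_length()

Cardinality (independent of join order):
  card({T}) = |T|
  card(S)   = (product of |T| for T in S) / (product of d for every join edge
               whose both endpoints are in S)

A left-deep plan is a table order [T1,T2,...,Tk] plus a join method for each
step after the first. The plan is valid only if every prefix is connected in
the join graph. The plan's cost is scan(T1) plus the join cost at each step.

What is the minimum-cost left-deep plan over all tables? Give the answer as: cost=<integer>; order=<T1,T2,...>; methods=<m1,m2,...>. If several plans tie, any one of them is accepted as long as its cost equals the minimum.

Selinger DP (subsets sized 1..n):
  {C}: scan cost=20, card=20
  {D}: scan cost=80, card=80
  {B}: scan cost=500, card=500
  {A}: scan cost=20, card=20
  {CD}: card=160; try (D,nl_idx)→320, (C,hash)→360, (D,merge)→780, (C,merge)→840, (D,hash)→1160, (D,nl)→1620 …(+1); best=320 via (D,nl_idx)
  {BD}: card=2000; try (D,hash)→2120, (B,merge)→5720, (D,nl_idx)→6000, (D,merge)→6140, (B,hash)→9160, (B,nl)→40080 …(+1); best=2120 via (D,hash)
  {AB}: card=1000; try (A,hash)→1200, (A,nl_idx)→4000, (B,merge)→5140, (A,merge)→5620, (B,hash)→9040, (B,nl)→10020 …(+1); best=1200 via (A,hash)
  {BCD}: card=4000; try (C,hash)→4320, (B,merge)→6760, (B,hash)→9480, (C,merge)→26240, (C,nl)→42120, (B,nl)→80320; best=4320 via (C,hash)
  {ABD}: card=4000; try (D,hash)→3320, (A,hash)→4320, (D,nl_idx)→12200, (D,merge)→12840, (A,nl_idx)→16120, (A,merge)→26240 …(+2); best=3320 via (D,hash)
  {ABCD}: card=8000; try (C,hash)→7520, (A,hash)→8520, (A,nl_idx)→32320, (C,merge)→55440, (A,merge)→56440, (C,nl)→83320 …(+1); best=7520 via (C,hash)

cost=7520; order=B,A,D,C; methods=hash,hash,hash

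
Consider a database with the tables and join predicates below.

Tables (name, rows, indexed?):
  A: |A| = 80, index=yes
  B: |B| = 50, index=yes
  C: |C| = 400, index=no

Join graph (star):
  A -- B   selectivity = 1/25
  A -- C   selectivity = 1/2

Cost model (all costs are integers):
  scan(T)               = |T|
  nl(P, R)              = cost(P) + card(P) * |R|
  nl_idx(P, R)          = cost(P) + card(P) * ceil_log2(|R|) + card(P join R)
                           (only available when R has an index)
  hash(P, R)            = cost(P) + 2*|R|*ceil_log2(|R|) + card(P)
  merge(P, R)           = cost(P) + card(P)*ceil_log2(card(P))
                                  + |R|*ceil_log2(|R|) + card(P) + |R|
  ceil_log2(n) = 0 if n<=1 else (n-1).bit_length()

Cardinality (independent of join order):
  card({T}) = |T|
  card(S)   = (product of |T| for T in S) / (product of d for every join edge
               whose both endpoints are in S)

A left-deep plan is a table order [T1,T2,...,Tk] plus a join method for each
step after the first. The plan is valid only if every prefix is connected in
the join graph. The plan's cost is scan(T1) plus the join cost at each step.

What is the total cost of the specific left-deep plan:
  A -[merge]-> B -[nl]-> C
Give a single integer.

step 1: scan A: cost=80, card=80
step 2: join B via merge
    card(P join B) = 80*50/(25) = 160
    cost = 80 + 80*7 + 50*6 + 80 + 50 = 1070
step 3: join C via nl
    card(P join C) = 160*400/(2) = 32000
    cost = 1070 + 160*400 = 65070

65070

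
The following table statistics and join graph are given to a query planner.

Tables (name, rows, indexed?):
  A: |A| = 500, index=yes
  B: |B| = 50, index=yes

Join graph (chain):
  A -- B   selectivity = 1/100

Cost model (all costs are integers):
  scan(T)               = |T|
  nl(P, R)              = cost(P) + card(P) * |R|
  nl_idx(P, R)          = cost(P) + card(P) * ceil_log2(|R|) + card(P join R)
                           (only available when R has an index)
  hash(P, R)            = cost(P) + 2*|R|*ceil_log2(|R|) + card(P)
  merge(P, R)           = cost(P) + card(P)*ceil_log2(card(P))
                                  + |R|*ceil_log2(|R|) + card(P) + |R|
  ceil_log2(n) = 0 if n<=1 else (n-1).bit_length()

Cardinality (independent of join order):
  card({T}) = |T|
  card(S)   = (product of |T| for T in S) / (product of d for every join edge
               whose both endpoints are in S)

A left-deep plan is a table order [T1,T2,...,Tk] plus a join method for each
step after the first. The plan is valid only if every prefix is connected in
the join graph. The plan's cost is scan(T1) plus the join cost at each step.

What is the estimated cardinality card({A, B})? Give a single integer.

250

Tables in S: A(500), B(50)
Edges inside S: A-B(d=100)
numerator = 500 * 50 = 25000
denominator = 100 = 100
card(S) = 25000 / 100 = 250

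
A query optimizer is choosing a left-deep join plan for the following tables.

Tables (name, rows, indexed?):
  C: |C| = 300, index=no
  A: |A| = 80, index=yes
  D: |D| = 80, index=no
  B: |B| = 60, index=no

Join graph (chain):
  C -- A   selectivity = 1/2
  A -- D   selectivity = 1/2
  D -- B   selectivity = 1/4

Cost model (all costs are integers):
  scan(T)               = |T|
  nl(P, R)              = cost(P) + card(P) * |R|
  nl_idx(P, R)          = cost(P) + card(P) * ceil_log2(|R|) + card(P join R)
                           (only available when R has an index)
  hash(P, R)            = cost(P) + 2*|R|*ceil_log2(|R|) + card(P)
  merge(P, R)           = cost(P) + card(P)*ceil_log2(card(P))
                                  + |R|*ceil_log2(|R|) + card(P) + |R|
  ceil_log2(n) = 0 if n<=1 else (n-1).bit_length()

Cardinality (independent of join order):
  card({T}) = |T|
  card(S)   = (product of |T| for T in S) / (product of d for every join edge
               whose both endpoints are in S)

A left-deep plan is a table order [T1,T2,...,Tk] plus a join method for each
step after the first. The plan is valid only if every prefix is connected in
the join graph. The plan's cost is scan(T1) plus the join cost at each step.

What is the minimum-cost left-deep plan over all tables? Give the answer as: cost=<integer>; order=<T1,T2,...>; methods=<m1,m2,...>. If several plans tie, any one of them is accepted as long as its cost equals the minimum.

Selinger DP (subsets sized 1..n):
  {C}: scan cost=300, card=300
  {A}: scan cost=80, card=80
  {D}: scan cost=80, card=80
  {B}: scan cost=60, card=60
  {AC}: card=12000; try (A,hash)→1720, (C,merge)→3720, (A,merge)→3940, (C,hash)→5560, (A,nl_idx)→14400, (C,nl)→24080 …(+1); best=1720 via (A,hash)
  {AD}: card=3200; try (D,hash)→1280, (A,hash)→1280, (D,merge)→1360, (A,merge)→1360, (A,nl_idx)→3840, (D,nl)→6480 …(+1); best=1280 via (D,hash)
  {BD}: card=1200; try (B,hash)→880, (D,merge)→1120, (B,merge)→1140, (D,hash)→1240, (D,nl)→4860, (B,nl)→4880; best=880 via (B,hash)
  {ACD}: card=480000; try (C,hash)→9880, (D,hash)→14840, (C,merge)→45880, (D,merge)→182360, (C,nl)→961280, (D,nl)→961720; best=9880 via (C,hash)
  {ABD}: card=48000; try (A,hash)→3200, (B,hash)→5200, (A,merge)→15920, (B,merge)→43300, (A,nl_idx)→57280, (A,nl)→96880 …(+1); best=3200 via (A,hash)
  {ABCD}: card=7200000; try (C,hash)→56600, (B,hash)→490600, (C,merge)→822200, (B,merge)→9610300, (C,nl)→14403200, (B,nl)→28809880; best=56600 via (C,hash)

cost=56600; order=D,B,A,C; methods=hash,hash,hash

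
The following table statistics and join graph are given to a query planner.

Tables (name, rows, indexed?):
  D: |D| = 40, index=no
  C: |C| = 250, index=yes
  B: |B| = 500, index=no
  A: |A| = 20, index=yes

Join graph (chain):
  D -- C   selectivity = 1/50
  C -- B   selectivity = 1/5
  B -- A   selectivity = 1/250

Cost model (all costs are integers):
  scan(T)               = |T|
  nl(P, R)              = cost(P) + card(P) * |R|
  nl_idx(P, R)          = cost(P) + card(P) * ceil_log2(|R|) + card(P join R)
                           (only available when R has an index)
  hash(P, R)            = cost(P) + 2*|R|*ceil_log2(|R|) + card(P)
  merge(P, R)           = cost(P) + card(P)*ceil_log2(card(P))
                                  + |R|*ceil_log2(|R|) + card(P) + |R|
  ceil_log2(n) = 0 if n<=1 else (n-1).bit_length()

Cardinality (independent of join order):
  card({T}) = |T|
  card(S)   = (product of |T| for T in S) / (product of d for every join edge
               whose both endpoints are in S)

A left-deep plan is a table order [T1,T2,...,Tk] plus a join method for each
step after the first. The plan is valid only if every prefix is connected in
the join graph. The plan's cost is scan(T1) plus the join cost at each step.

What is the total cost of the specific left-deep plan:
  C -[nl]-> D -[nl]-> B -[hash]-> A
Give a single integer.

130450

step 1: scan C: cost=250, card=250
step 2: join D via nl
    card(P join D) = 250*40/(50) = 200
    cost = 250 + 250*40 = 10250
step 3: join B via nl
    card(P join B) = 200*500/(5) = 20000
    cost = 10250 + 200*500 = 110250
step 4: join A via hash
    card(P join A) = 20000*20/(250) = 1600
    cost = 110250 + 2*20*5 + 20000 = 130450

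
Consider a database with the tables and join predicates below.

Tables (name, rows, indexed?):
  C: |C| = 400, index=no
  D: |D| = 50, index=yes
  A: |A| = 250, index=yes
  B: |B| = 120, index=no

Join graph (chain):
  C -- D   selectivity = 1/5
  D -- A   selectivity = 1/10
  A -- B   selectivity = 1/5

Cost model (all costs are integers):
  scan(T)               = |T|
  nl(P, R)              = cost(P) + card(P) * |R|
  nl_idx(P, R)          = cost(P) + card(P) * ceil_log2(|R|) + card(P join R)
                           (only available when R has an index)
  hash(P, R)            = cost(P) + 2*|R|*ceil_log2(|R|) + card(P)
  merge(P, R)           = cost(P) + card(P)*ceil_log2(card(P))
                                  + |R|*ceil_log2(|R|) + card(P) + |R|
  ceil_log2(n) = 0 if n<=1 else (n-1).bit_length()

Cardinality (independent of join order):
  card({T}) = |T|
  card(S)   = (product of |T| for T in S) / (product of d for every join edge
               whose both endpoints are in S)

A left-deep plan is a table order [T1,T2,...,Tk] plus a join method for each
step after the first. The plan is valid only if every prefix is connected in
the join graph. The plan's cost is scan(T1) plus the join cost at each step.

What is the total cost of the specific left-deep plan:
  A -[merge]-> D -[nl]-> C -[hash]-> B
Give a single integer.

step 1: scan A: cost=250, card=250
step 2: join D via merge
    card(P join D) = 250*50/(10) = 1250
    cost = 250 + 250*8 + 50*6 + 250 + 50 = 2850
step 3: join C via nl
    card(P join C) = 1250*400/(5) = 100000
    cost = 2850 + 1250*400 = 502850
step 4: join B via hash
    card(P join B) = 100000*120/(5) = 2400000
    cost = 502850 + 2*120*7 + 100000 = 604530

604530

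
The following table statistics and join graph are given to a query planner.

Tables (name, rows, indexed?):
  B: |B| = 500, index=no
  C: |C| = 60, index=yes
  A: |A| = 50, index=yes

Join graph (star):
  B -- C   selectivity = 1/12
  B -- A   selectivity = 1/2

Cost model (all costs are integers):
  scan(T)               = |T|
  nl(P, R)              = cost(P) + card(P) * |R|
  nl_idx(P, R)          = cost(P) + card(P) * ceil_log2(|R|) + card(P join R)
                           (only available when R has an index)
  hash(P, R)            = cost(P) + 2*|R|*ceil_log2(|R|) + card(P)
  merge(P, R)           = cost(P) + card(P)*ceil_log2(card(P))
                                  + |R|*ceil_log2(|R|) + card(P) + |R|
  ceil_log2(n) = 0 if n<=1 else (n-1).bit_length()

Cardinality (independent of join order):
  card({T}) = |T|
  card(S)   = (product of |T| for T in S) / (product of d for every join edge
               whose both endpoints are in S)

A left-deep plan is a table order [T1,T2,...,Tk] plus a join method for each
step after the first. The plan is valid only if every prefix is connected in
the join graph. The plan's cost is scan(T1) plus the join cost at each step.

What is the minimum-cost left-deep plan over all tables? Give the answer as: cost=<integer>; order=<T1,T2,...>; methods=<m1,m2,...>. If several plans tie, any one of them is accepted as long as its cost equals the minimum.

Selinger DP (subsets sized 1..n):
  {B}: scan cost=500, card=500
  {C}: scan cost=60, card=60
  {A}: scan cost=50, card=50
  {BC}: card=2500; try (C,hash)→1720, (B,merge)→5480, (C,merge)→5920, (C,nl_idx)→6000, (B,hash)→9120, (B,nl)→30060 …(+1); best=1720 via (C,hash)
  {AB}: card=12500; try (A,hash)→1600, (B,merge)→5400, (A,merge)→5850, (B,hash)→9100, (A,nl_idx)→16000, (B,nl)→25050 …(+1); best=1600 via (A,hash)
  {ABC}: card=62500; try (A,hash)→4820, (C,hash)→14820, (A,merge)→34570, (A,nl_idx)→79220, (A,nl)→126720, (C,nl_idx)→139100 …(+2); best=4820 via (A,hash)

cost=4820; order=B,C,A; methods=hash,hash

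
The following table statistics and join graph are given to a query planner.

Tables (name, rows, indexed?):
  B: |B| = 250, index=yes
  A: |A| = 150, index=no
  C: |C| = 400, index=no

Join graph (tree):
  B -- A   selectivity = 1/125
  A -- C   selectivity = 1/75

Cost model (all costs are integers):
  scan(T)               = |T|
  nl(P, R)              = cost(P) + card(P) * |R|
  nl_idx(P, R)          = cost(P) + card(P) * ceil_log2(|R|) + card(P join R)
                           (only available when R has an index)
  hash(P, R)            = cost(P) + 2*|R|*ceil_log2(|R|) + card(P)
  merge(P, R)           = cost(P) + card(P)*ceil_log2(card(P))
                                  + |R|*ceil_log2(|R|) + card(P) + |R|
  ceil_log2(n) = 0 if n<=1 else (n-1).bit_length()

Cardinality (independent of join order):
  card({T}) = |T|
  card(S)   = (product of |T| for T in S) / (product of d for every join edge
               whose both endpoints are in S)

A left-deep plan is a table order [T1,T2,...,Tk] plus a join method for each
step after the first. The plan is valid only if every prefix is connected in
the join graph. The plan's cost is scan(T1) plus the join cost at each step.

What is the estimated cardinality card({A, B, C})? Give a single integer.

Tables in S: A(150), B(250), C(400)
Edges inside S: B-A(d=125), A-C(d=75)
numerator = 150 * 250 * 400 = 15000000
denominator = 125 * 75 = 9375
card(S) = 15000000 / 9375 = 1600

1600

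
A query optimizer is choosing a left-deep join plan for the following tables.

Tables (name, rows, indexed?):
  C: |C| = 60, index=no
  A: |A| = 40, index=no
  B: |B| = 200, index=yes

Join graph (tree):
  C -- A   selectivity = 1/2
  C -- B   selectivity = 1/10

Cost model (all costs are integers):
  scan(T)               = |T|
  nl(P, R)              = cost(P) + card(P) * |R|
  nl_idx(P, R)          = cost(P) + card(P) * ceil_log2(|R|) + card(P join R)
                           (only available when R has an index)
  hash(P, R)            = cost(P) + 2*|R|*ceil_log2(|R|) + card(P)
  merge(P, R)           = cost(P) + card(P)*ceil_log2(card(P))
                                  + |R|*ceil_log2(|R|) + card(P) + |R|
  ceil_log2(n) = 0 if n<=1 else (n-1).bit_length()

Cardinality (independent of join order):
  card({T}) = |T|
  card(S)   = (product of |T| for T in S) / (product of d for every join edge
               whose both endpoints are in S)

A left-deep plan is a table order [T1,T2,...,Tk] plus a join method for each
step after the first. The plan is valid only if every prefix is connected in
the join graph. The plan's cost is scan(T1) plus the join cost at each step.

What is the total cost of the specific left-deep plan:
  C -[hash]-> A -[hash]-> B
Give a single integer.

5000

step 1: scan C: cost=60, card=60
step 2: join A via hash
    card(P join A) = 60*40/(2) = 1200
    cost = 60 + 2*40*6 + 60 = 600
step 3: join B via hash
    card(P join B) = 1200*200/(10) = 24000
    cost = 600 + 2*200*8 + 1200 = 5000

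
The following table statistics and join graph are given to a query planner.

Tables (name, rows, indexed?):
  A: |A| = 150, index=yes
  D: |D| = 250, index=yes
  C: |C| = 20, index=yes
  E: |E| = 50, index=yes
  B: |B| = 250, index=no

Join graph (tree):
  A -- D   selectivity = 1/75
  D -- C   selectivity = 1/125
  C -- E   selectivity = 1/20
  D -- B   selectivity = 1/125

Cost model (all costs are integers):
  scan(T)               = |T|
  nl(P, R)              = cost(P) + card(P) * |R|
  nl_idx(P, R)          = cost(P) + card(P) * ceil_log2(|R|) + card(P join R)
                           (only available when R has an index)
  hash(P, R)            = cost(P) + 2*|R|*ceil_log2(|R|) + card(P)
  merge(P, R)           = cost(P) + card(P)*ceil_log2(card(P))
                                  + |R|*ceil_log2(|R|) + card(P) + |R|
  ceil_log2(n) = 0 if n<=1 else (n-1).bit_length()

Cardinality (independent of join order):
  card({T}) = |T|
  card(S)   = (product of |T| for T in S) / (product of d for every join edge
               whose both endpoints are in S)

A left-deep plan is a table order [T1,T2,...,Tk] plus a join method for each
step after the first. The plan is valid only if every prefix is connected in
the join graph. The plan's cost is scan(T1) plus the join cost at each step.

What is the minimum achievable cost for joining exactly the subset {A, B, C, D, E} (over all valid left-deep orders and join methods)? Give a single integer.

4270

Selinger DP over subsets of {A,B,C,D,E}:
  {A}: scan cost=150, card=150
  {D}: scan cost=250, card=250
  {C}: scan cost=20, card=20
  {E}: scan cost=50, card=50
  {B}: scan cost=250, card=250
  {AD}: card=500; try (D,nl_idx)→1850, (A,nl_idx)→2750, (A,hash)→2900, (D,merge)→3750, (A,merge)→3850, (D,hash)→4300 …(+2); best=1850 via (D,nl_idx)
  {CD}: card=40; try (D,nl_idx)→220, (C,hash)→700, (C,nl_idx)→1540, (D,merge)→2390, (C,merge)→2620, (D,hash)→4040 …(+2); best=220 via (D,nl_idx)
  {BD}: card=500; try (D,nl_idx)→2750, (D,hash)→4500, (B,hash)→4500, (D,merge)→4750, (B,merge)→4750, (D,nl)→62750 …(+1); best=2750 via (D,nl_idx)
  {CE}: card=50; try (E,nl_idx)→190, (C,hash)→300, (C,nl_idx)→350, (E,merge)→490, (C,merge)→520, (E,hash)→640 …(+2); best=190 via (E,nl_idx)
  {ACD}: card=80; try (A,nl_idx)→620, (A,merge)→1850, (C,hash)→2550, (A,hash)→2660, (C,nl_idx)→4430, (A,nl)→6220 …(+2); best=620 via (A,nl_idx)
  {ABD}: card=1000; try (A,hash)→5650, (B,hash)→6350, (A,nl_idx)→7750, (B,merge)→9100, (A,merge)→9100, (A,nl)→77750 …(+1); best=5650 via (A,hash)
  {CDE}: card=100; try (E,nl_idx)→560, (D,nl_idx)→690, (E,merge)→850, (E,hash)→860, (E,nl)→2220, (D,merge)→2790 …(+2); best=560 via (E,nl_idx)
  {BCD}: card=80; try (B,merge)→2750, (C,hash)→3450, (B,hash)→4260, (C,nl_idx)→5330, (C,merge)→7870, (B,nl)→10220 …(+1); best=2750 via (B,merge)
  {ACDE}: card=200; try (E,hash)→1300, (E,nl_idx)→1300, (A,nl_idx)→1560, (E,merge)→1610, (A,merge)→2710, (A,hash)→3060 …(+2); best=1300 via (E,hash)
  {ABCD}: card=160; try (B,merge)→3510, (A,nl_idx)→3550, (B,hash)→4700, (A,merge)→4740, (A,hash)→5230, (C,hash)→6850 …(+5); best=3510 via (B,merge)
  {BCDE}: card=200; try (E,hash)→3430, (E,nl_idx)→3430, (B,merge)→3610, (E,merge)→3740, (B,hash)→4660, (E,nl)→6750 …(+1); best=3430 via (E,hash)
  {ABCDE}: card=400; try (E,hash)→4270, (E,nl_idx)→4870, (E,merge)→5300, (B,merge)→5350, (A,nl_idx)→5430, (B,hash)→5500 …(+5); best=4270 via (E,hash)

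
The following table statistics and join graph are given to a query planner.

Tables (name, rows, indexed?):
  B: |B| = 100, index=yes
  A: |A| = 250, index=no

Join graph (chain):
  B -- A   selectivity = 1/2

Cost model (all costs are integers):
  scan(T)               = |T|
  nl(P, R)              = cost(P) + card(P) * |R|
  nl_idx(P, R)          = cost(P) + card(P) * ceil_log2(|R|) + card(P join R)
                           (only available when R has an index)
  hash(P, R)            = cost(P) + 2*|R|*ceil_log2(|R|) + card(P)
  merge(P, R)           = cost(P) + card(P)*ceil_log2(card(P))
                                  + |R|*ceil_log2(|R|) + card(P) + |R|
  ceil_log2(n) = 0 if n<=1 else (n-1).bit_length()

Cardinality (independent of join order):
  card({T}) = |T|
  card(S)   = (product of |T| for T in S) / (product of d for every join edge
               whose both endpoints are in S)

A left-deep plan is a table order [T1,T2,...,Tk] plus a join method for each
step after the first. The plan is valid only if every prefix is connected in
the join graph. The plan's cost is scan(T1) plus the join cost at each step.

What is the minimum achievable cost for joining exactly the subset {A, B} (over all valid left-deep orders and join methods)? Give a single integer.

Selinger DP over subsets of {A,B}:
  {B}: scan cost=100, card=100
  {A}: scan cost=250, card=250
  {AB}: card=12500; try (B,hash)→1900, (A,merge)→3150, (B,merge)→3300, (A,hash)→4200, (B,nl_idx)→14500, (A,nl)→25100 …(+1); best=1900 via (B,hash)

1900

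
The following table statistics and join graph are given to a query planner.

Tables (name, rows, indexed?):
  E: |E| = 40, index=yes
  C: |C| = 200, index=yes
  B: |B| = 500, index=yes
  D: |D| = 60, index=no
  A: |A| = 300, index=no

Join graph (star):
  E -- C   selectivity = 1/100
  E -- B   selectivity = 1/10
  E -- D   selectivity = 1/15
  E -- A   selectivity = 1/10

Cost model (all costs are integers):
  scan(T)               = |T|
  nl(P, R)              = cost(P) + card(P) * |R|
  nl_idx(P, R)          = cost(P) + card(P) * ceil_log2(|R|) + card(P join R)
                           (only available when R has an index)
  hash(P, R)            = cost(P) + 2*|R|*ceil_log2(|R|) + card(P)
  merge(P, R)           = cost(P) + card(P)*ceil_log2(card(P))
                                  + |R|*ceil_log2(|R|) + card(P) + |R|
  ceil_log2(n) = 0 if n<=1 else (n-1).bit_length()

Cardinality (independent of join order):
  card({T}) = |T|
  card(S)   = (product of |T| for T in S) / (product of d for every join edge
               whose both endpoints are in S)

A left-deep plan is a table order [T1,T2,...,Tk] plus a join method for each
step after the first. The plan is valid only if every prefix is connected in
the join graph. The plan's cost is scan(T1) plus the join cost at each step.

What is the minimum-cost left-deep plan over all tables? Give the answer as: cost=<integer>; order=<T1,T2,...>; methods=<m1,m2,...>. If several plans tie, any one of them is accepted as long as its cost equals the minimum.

cost=25560; order=E,C,D,A,B; methods=nl_idx,hash,hash,hash

Selinger DP (subsets sized 1..n):
  {E}: scan cost=40, card=40
  {C}: scan cost=200, card=200
  {B}: scan cost=500, card=500
  {D}: scan cost=60, card=60
  {A}: scan cost=300, card=300
  {CE}: card=80; try (C,nl_idx)→440, (E,hash)→880, (E,nl_idx)→1480, (C,merge)→2120, (E,merge)→2280, (C,hash)→3280 …(+2); best=440 via (C,nl_idx)
  {BE}: card=2000; try (E,hash)→1480, (B,nl_idx)→2400, (B,merge)→5320, (E,nl_idx)→5500, (E,merge)→5780, (B,hash)→9080 …(+2); best=1480 via (E,hash)
  {DE}: card=160; try (E,nl_idx)→580, (E,hash)→600, (D,merge)→740, (E,merge)→760, (D,hash)→800, (D,nl)→2440 …(+1); best=580 via (E,nl_idx)
  {AE}: card=1200; try (E,hash)→1080, (E,nl_idx)→3300, (A,merge)→3320, (E,merge)→3580, (A,hash)→5480, (A,nl)→12040 …(+1); best=1080 via (E,hash)
  {BCE}: card=4000; try (B,nl_idx)→5160, (B,merge)→6080, (C,hash)→6680, (B,hash)→9520, (C,nl_idx)→21480, (C,merge)→27280 …(+2); best=5160 via (B,nl_idx)
  {CDE}: card=320; try (D,hash)→1240, (D,merge)→1500, (C,nl_idx)→2180, (C,merge)→3820, (C,hash)→3940, (D,nl)→5240 …(+1); best=1240 via (D,hash)
  {ACE}: card=2400; try (A,merge)→4080, (C,hash)→5480, (A,hash)→5920, (C,nl_idx)→13080, (C,merge)→17280, (A,nl)→24440 …(+1); best=4080 via (A,merge)
  {BDE}: card=8000; try (D,hash)→4200, (B,merge)→7020, (B,hash)→9740, (B,nl_idx)→10020, (D,merge)→25900, (B,nl)→80580 …(+1); best=4200 via (D,hash)
  {ABE}: card=60000; try (A,hash)→8880, (B,hash)→11280, (B,merge)→20480, (A,merge)→28480, (B,nl_idx)→71880, (B,nl)→601080 …(+1); best=8880 via (A,hash)
  {ADE}: card=4800; try (D,hash)→3000, (A,merge)→5020, (A,hash)→6140, (D,merge)→15900, (A,nl)→48580, (D,nl)→73080; best=3000 via (D,hash)
  {BCDE}: card=16000; try (B,merge)→9440, (D,hash)→9880, (B,hash)→10560, (C,hash)→15400, (B,nl_idx)→20120, (D,merge)→57580 …(+5); best=9440 via (B,merge)
  {ABCE}: card=120000; try (A,hash)→14560, (B,hash)→15480, (B,merge)→40280, (A,merge)→60160, (C,hash)→72080, (B,nl_idx)→145680 …(+5); best=14560 via (A,hash)
  {ACDE}: card=9600; try (A,hash)→6960, (D,hash)→7200, (A,merge)→7440, (C,hash)→11000, (D,merge)→35700, (C,nl_idx)→51000 …(+4); best=6960 via (A,hash)
  {ABDE}: card=240000; try (B,hash)→16800, (A,hash)→17600, (D,hash)→69600, (B,merge)→75200, (A,merge)→119200, (B,nl_idx)→286200 …(+4); best=16800 via (B,hash)
  {ABCDE}: card=480000; try (B,hash)→25560, (A,hash)→30840, (D,hash)→135280, (B,merge)→155960, (A,merge)→252440, (C,hash)→260000 …(+8); best=25560 via (B,hash)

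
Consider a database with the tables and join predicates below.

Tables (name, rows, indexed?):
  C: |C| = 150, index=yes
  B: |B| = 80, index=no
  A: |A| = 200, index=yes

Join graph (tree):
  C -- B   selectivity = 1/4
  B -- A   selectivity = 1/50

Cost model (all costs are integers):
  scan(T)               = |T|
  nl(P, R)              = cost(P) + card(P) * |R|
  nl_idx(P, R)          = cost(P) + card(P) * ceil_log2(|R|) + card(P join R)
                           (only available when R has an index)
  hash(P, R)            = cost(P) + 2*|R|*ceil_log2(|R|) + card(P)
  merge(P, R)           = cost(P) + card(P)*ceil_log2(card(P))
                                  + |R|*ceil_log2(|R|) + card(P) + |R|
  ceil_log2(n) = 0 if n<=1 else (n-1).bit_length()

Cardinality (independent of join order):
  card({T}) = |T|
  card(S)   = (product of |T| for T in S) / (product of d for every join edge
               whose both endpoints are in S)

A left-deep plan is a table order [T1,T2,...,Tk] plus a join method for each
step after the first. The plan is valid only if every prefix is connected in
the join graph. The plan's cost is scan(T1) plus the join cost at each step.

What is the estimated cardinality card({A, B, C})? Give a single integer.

12000

Tables in S: A(200), B(80), C(150)
Edges inside S: C-B(d=4), B-A(d=50)
numerator = 200 * 80 * 150 = 2400000
denominator = 4 * 50 = 200
card(S) = 2400000 / 200 = 12000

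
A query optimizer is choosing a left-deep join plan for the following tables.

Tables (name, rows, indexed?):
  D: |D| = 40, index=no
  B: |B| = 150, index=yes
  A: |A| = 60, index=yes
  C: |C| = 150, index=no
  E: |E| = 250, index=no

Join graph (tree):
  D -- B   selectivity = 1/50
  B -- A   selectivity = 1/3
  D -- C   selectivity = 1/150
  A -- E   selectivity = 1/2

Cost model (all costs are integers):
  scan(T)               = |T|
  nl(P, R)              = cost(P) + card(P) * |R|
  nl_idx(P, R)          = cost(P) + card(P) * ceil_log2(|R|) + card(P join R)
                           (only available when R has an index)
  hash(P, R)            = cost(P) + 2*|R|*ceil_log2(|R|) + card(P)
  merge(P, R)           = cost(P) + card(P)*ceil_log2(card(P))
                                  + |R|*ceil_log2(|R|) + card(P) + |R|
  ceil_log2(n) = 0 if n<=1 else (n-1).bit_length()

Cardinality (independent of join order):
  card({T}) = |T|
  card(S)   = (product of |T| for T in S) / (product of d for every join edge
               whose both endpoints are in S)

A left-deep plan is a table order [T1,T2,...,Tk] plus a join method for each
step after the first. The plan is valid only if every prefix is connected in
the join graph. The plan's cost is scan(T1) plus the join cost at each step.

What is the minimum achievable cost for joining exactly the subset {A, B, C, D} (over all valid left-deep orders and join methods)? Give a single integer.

2060

Selinger DP over subsets of {A,B,C,D}:
  {D}: scan cost=40, card=40
  {B}: scan cost=150, card=150
  {A}: scan cost=60, card=60
  {C}: scan cost=150, card=150
  {BD}: card=120; try (B,nl_idx)→480, (D,hash)→780, (B,merge)→1670, (D,merge)→1780, (B,hash)→2480, (B,nl)→6040 …(+1); best=480 via (B,nl_idx)
  {CD}: card=40; try (D,hash)→780, (C,merge)→1670, (D,merge)→1780, (C,hash)→2480, (C,nl)→6040, (D,nl)→6150; best=780 via (D,hash)
  {AB}: card=3000; try (A,hash)→1020, (B,merge)→1830, (A,merge)→1920, (B,hash)→2520, (B,nl_idx)→3540, (A,nl_idx)→4050 …(+2); best=1020 via (A,hash)
  {ABD}: card=2400; try (A,hash)→1320, (A,merge)→1860, (A,nl_idx)→3600, (D,hash)→4500, (A,nl)→7680, (D,merge)→40300 …(+1); best=1320 via (A,hash)
  {BCD}: card=120; try (B,nl_idx)→1220, (B,merge)→2410, (C,merge)→2790, (C,hash)→3000, (B,hash)→3220, (B,nl)→6780 …(+1); best=1220 via (B,nl_idx)
  {ABCD}: card=2400; try (A,hash)→2060, (A,merge)→2600, (A,nl_idx)→4340, (C,hash)→6120, (A,nl)→8420, (C,merge)→33870 …(+1); best=2060 via (A,hash)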